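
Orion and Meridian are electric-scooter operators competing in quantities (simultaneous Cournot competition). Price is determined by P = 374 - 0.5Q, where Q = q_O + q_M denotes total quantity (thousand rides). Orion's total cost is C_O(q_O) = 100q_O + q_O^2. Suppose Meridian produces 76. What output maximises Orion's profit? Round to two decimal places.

78.67

With the rival's output fixed at 76, Orion's profit is π_O = (374 - (1/2)·76 - (1/2)q_O)q_O - (100q_O + q_O²) = (336 - (1/2)q_O)q_O - (100q_O + q_O²).
∂π_O/∂q_O = 236 - 3q_O = 0, so q_O = 236/3.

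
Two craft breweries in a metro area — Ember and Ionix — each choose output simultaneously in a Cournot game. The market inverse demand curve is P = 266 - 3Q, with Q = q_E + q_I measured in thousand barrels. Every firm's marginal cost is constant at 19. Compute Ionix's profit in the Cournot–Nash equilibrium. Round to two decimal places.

Each firm earns π_i = (266 - 3Q)q_i - 19q_i.
Setting ∂π_i/∂q_i = 0 with rivals' quantities fixed: 247 - 6q_i - 3q_j = 0.
With identical firms every q_j equals q_i, so q_j = q_i and 247 = 9q_i, giving q_i = 247/9.
Price P = 266 - 3·(494/9) = 304/3.
Ionix's profit: (304/3 - 19)·(247/9) = 2259.5926.

2259.59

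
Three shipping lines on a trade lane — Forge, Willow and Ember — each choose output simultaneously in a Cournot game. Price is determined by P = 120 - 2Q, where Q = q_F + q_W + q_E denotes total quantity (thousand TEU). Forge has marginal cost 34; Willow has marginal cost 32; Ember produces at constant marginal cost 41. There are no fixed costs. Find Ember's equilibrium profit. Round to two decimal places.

124.03

Forge's profit: π_F = (120 - 2Q)q_F - (34q_F). Setting ∂π_F/∂q_F = 0: 86 - 4q_F - 2(q_W + q_E) = 0.
Willow's first-order condition: 88 - 4q_W - 2(q_F + q_E) = 0.
Ember's first-order condition: 79 - 4q_E - 2(q_F + q_W) = 0.
Summing all 3 equations gives 253 − 8Q = 0, hence Q = 253/8.
Back-substituting: q_F = (86 − 253/4)/2 = 91/8, q_W = (88 − 253/4)/2 = 99/8, q_E = (79 − 253/4)/2 = 63/8.
Price P = 120 - 2·(253/8) = 227/4.
Ember's profit: (227/4 - 41)·(63/8) = 124.0313.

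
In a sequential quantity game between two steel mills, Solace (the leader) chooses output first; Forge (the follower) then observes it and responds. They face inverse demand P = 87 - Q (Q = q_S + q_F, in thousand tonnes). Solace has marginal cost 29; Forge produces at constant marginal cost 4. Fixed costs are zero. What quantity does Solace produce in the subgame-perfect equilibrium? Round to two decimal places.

16.50

Solve by backward induction. Given q_S, the follower Forge maximises π_F = (87 - q_S - q_F)q_F - 4q_F.
Follower FOC: 83 - q_S - 2q_F = 0, so q_F(q_S) = (83 - q_S)/2.
Solace substitutes q_F(q_S) into its own profit: π_S = q_S(87 - q_S - (83 - q_S)/2) - 29q_S = (91/2 - (1/2)q_S)q_S - 29q_S.
The leader's first-order condition 33/2 - q_S = 0 yields q_S = 33/2.
Then q_F = (83 - 33/2)/2 = 133/4.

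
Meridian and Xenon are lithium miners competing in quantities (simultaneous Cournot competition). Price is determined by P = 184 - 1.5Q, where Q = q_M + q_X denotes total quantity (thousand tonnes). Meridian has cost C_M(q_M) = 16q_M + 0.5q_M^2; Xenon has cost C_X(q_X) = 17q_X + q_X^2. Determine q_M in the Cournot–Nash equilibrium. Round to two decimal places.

Meridian's profit: π_M = (184 - 1.5Q)q_M - (16q_M + (1/2)q_M²). Setting ∂π_M/∂q_M = 0: 168 - 4q_M - (3/2)(q_X) = 0.
Xenon's profit: π_X = (184 - 1.5Q)q_X - (17q_X + q_X²). Setting ∂π_X/∂q_X = 0: 167 - 5q_X - (3/2)(q_M) = 0.
Rearranging gives the reaction functions q_M = (168 - (3/2)q_X)/4 and q_X = (167 - (3/2)q_M)/5.
Solving the pair: q_M = 33.2113, q_X = 1664/71.

33.21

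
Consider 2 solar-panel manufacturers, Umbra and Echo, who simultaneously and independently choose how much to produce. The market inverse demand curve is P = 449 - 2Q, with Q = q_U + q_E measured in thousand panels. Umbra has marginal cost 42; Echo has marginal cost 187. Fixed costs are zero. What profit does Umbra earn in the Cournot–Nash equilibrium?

Umbra's profit: π_U = (449 - 2Q)q_U - (42q_U). Setting ∂π_U/∂q_U = 0: 407 - 4q_U - 2(q_E) = 0.
Echo's profit: π_E = (449 - 2Q)q_E - (187q_E). Setting ∂π_E/∂q_E = 0: 262 - 4q_E - 2(q_U) = 0.
So q_U = (407 - 2q_E)/4 and q_E = (262 - 2q_U)/4.
Substituting one into the other gives q_U = 92 and q_E = 39/2.
Price P = 449 - 2·(223/2) = 226.
Umbra's profit: (226 - 42)·92 = 16928.

16928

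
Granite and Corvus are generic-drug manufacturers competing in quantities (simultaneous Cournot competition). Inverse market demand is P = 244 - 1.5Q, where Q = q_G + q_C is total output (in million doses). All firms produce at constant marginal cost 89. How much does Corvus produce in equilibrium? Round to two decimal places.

34.44

Each firm earns π_i = (244 - 1.5Q)q_i - 89q_i.
First-order condition (treating rivals' output as given): 155 - 3q_i - (3/2)q_j = 0.
With identical firms every q_j equals q_i, so q_j = q_i and 155 = (9/2)q_i, giving q_i = 310/9.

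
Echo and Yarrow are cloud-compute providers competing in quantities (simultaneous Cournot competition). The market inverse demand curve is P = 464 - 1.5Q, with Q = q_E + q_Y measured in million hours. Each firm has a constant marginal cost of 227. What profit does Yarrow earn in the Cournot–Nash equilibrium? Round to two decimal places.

Each firm earns π_i = (464 - 1.5Q)q_i - 227q_i.
First-order condition (treating rivals' output as given): 237 - 3q_i - (3/2)q_j = 0.
By symmetry each firm produces the same amount; substituting q_j = q_i yields q_i = 237/(9/2) = 158/3.
Price P = 464 - (3/2)·(316/3) = 306.
Yarrow's profit: (306 - 227)·(158/3) = 4160.6667.

4160.67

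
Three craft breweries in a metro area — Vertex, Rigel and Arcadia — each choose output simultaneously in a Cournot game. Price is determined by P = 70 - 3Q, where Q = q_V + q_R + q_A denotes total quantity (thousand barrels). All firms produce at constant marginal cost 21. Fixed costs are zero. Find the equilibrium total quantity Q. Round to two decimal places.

12.25

A representative firm's profit is π_i = q_i(70 - 3Q) - 21q_i.
First-order condition (treating rivals' output as given): 49 - 6q_i - 3·Σ_{j≠i} q_j = 0.
By symmetry each firm produces the same amount; substituting Σ_{j≠i} q_j = 2q_i yields q_i = 49/12.
Total output Q = 49/12 + 49/12 + 49/12 = 49/4.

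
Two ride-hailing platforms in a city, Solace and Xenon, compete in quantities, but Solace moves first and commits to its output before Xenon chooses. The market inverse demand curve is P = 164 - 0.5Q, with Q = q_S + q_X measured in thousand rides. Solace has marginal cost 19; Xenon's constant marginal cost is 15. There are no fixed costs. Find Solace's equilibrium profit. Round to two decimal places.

The follower Xenon best-responds to any q_S: π_X = (164 - 0.5Q)q_X - 15q_X.
∂π_X/∂q_X = 149 - (1/2)q_S - q_X = 0 gives the reaction function q_X = (149 - (1/2)q_S).
The leader anticipates this reaction. Substituting into P = 164 - 0.5Q gives P = 179/2 - (1/4)q_S, so π_S = (179/2 - (1/4)q_S)q_S - 19q_S.
The leader's first-order condition 141/2 - (1/2)q_S = 0 yields q_S = 141.
Then q_X = (149 - (1/2)·141) = 157/2.
Price P = 164 - (1/2)·(439/2) = 217/4.
Solace's profit: (217/4 - 19)·141 = 4970.2500.

4970.25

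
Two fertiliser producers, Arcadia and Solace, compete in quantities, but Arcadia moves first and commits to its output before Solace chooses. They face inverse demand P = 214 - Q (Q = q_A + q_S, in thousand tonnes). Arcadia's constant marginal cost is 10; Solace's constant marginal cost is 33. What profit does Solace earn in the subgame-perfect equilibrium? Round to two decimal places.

Solve by backward induction. Given q_A, the follower Solace maximises π_S = (214 - q_A - q_S)q_S - 33q_S.
Follower FOC: 181 - q_A - 2q_S = 0, so q_S(q_A) = (181 - q_A)/2.
The leader anticipates this reaction. Substituting into P = 214 - Q gives P = 247/2 - (1/2)q_A, so π_A = (247/2 - (1/2)q_A)q_A - 10q_A.
Leader FOC: 227/2 - q_A = 0, so q_A = 227/2.
Then q_S = (181 - 227/2)/2 = 135/4.
Price P = 214 - 589/4 = 267/4.
Solace's profit: (267/4 - 33)·(135/4) = 1139.0625.

1139.06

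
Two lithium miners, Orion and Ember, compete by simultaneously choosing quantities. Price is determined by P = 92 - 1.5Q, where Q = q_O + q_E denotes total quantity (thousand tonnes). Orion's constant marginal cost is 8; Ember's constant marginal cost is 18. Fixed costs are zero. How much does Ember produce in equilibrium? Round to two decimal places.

14.22

Orion's profit: π_O = (92 - 1.5Q)q_O - (8q_O). Setting ∂π_O/∂q_O = 0: 84 - 3q_O - (3/2)(q_E) = 0.
Ember's profit: π_E = (92 - 1.5Q)q_E - (18q_E). Setting ∂π_E/∂q_E = 0: 74 - 3q_E - (3/2)(q_O) = 0.
Rearranging gives the reaction functions q_O = (84 - (3/2)q_E)/3 and q_E = (74 - (3/2)q_O)/3.
Solving the pair: q_O = 188/9, q_E = 128/9.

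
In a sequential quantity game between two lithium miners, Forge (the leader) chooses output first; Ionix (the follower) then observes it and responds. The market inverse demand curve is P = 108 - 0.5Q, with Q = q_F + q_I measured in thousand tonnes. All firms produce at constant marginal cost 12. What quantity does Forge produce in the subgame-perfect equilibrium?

The follower Ionix best-responds to any q_F: π_I = (108 - 0.5Q)q_I - 12q_I.
Follower FOC: 96 - (1/2)q_F - q_I = 0, so q_I(q_F) = (96 - (1/2)q_F).
The leader anticipates this reaction. Substituting into P = 108 - 0.5Q gives P = 60 - (1/4)q_F, so π_F = (60 - (1/4)q_F)q_F - 12q_F.
Maximising: ∂π_F/∂q_F = 48 - (1/2)q_F = 0, giving q_F = 96.
Then q_I = (96 - (1/2)·96) = 48.

96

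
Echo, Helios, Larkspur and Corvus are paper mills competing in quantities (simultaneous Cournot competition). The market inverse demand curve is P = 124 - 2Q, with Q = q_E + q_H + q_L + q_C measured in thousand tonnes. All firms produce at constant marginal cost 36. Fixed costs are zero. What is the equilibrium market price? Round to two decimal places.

53.60

Each firm earns π_i = (124 - 2Q)q_i - 36q_i.
First-order condition (treating rivals' output as given): 88 - 4q_i - 2·Σ_{j≠i} q_j = 0.
With identical firms every q_j equals q_i, so Σ_{j≠i} q_j = 3q_i and 88 = 10q_i, giving q_i = 44/5.
Total output Q = 176/5, so price P = 124 - 2·(176/5) = 268/5.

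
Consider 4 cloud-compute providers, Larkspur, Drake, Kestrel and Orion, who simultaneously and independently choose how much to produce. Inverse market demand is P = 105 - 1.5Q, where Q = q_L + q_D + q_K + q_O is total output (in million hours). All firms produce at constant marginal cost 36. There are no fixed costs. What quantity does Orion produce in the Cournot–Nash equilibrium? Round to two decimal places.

9.20

Each firm earns π_i = (105 - 1.5Q)q_i - 36q_i.
Setting ∂π_i/∂q_i = 0 with rivals' quantities fixed: 69 - 3q_i - (3/2)·Σ_{j≠i} q_j = 0.
With identical firms every q_j equals q_i, so Σ_{j≠i} q_j = 3q_i and 69 = (15/2)q_i, giving q_i = 46/5.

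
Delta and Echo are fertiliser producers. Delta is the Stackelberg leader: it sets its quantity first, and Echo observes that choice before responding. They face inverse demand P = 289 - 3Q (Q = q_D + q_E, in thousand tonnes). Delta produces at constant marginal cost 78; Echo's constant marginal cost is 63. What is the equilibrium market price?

The follower Echo best-responds to any q_D: π_E = (289 - 3Q)q_E - 63q_E.
Setting the follower's marginal profit to zero, 226 - 3q_D - 6q_E = 0, i.e. q_E = (226 - 3q_D)/6.
Delta substitutes q_E(q_D) into its own profit: π_D = q_D(289 - 3q_D - (226 - 3q_D)/2) - 78q_D = (176 - (3/2)q_D)q_D - 78q_D.
Leader FOC: 98 - 3q_D = 0, so q_D = 98/3.
Then q_E = (226 - 3·(98/3))/6 = 64/3.
Total output Q = 54, so price P = 289 - 3·54 = 127.

127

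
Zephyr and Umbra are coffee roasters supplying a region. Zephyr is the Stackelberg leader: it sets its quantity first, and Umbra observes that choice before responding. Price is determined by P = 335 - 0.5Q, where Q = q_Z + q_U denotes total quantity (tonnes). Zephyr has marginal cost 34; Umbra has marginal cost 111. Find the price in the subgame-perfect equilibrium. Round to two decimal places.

The follower Umbra best-responds to any q_Z: π_U = (335 - 0.5Q)q_U - 111q_U.
Follower FOC: 224 - (1/2)q_Z - q_U = 0, so q_U(q_Z) = (224 - (1/2)q_Z).
Zephyr substitutes q_U(q_Z) into its own profit: π_Z = q_Z(335 - (1/2)q_Z - (224 - (1/2)q_Z)/2) - 34q_Z = (223 - (1/4)q_Z)q_Z - 34q_Z.
Leader FOC: 189 - (1/2)q_Z = 0, so q_Z = 378.
Then q_U = (224 - (1/2)·378) = 35.
Total output Q = 413, so price P = 335 - (1/2)·413 = 257/2.

128.50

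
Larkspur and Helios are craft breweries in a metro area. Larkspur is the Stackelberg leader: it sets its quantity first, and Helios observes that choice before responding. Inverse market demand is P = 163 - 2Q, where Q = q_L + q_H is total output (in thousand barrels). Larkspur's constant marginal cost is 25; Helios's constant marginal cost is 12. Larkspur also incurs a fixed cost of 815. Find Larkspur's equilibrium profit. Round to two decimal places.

161.56

Solve by backward induction. Given q_L, the follower Helios maximises π_H = (163 - 2q_L - 2q_H)q_H - 12q_H.
Follower FOC: 151 - 2q_L - 4q_H = 0, so q_H(q_L) = (151 - 2q_L)/4.
The leader anticipates this reaction. Substituting into P = 163 - 2Q gives P = 175/2 - q_L, so π_L = (175/2 - q_L)q_L - 25q_L.
Leader FOC: 125/2 - 2q_L = 0, so q_L = 125/4.
Then q_H = (151 - 2·(125/4))/4 = 177/8.
Price P = 163 - 2·(427/8) = 225/4.
Larkspur's profit: (225/4 - 25)·(125/4) - 815 = 161.5625.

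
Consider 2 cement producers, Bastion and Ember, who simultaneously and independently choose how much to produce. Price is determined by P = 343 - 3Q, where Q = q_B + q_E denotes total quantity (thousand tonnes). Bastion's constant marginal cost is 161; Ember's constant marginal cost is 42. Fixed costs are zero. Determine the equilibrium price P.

Bastion's profit: π_B = (343 - 3Q)q_B - (161q_B). Setting ∂π_B/∂q_B = 0: 182 - 6q_B - 3(q_E) = 0.
Ember's profit: π_E = (343 - 3Q)q_E - (42q_E). Setting ∂π_E/∂q_E = 0: 301 - 6q_E - 3(q_B) = 0.
So q_B = (182 - 3q_E)/6 and q_E = (301 - 3q_B)/6.
Substituting one into the other gives q_B = 7 and q_E = 140/3.
Total output Q = 161/3, so price P = 343 - 3·(161/3) = 182.

182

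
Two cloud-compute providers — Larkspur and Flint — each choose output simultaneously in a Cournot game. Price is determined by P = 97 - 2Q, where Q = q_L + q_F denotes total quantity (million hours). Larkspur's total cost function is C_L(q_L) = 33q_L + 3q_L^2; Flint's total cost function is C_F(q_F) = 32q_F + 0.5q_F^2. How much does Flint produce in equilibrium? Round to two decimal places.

Larkspur's profit: π_L = (97 - 2Q)q_L - (33q_L + 3q_L²). Setting ∂π_L/∂q_L = 0: 64 - 10q_L - 2(q_F) = 0.
Flint's profit: π_F = (97 - 2Q)q_F - (32q_F + (1/2)q_F²). Setting ∂π_F/∂q_F = 0: 65 - 5q_F - 2(q_L) = 0.
Rearranging gives the reaction functions q_L = (64 - 2q_F)/10 and q_F = (65 - 2q_L)/5.
Substituting one into the other gives q_L = 95/23 and q_F = 261/23.

11.35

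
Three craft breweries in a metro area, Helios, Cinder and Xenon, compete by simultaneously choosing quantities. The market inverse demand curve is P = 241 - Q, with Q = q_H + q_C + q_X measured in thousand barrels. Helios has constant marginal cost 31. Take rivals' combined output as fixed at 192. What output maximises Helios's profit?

9

With rivals' combined output fixed at 192, Helios's profit is π_H = (241 - 192 - q_H)q_H - (31q_H) = (49 - q_H)q_H - (31q_H).
∂π_H/∂q_H = 18 - 2q_H = 0, so q_H = 9.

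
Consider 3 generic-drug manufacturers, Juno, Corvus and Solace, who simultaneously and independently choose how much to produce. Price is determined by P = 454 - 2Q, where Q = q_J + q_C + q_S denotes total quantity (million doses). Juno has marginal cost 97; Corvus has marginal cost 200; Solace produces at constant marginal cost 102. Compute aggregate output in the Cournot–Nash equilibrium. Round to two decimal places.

Juno's profit: π_J = (454 - 2Q)q_J - (97q_J). Setting ∂π_J/∂q_J = 0: 357 - 4q_J - 2(q_C + q_S) = 0.
Corvus's profit: π_C = (454 - 2Q)q_C - (200q_C). Setting ∂π_C/∂q_C = 0: 254 - 4q_C - 2(q_J + q_S) = 0.
Solace's profit: π_S = (454 - 2Q)q_S - (102q_S). Setting ∂π_S/∂q_S = 0: 352 - 4q_S - 2(q_J + q_C) = 0.
Summing all 3 equations gives 963 − 8Q = 0, hence Q = 963/8.
Back-substituting: q_J = (357 − 963/4)/2 = 465/8, q_C = (254 − 963/4)/2 = 53/8, q_S = (352 − 963/4)/2 = 445/8.
Total output Q = 465/8 + 53/8 + 445/8 = 963/8.

120.38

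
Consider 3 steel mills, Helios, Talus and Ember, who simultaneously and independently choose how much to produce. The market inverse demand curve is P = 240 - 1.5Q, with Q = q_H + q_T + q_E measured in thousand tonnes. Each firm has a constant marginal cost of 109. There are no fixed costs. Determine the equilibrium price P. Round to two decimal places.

A representative firm's profit is π_i = q_i(240 - 1.5Q) - 109q_i.
Setting ∂π_i/∂q_i = 0 with rivals' quantities fixed: 131 - 3q_i - (3/2)·Σ_{j≠i} q_j = 0.
By symmetry each firm produces the same amount; substituting Σ_{j≠i} q_j = 2q_i yields q_i = 131/6.
Total output Q = 131/2, so price P = 240 - (3/2)·(131/2) = 567/4.

141.75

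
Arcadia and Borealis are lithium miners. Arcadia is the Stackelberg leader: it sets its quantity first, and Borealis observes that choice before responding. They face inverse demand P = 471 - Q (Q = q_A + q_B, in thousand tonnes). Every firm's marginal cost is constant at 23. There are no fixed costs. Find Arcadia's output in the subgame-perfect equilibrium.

Solve by backward induction. Given q_A, the follower Borealis maximises π_B = (471 - q_A - q_B)q_B - 23q_B.
Setting the follower's marginal profit to zero, 448 - q_A - 2q_B = 0, i.e. q_B = (448 - q_A)/2.
The leader anticipates this reaction. Substituting into P = 471 - Q gives P = 247 - (1/2)q_A, so π_A = (247 - (1/2)q_A)q_A - 23q_A.
Maximising: ∂π_A/∂q_A = 224 - q_A = 0, giving q_A = 224.
Then q_B = (448 - 224)/2 = 112.

224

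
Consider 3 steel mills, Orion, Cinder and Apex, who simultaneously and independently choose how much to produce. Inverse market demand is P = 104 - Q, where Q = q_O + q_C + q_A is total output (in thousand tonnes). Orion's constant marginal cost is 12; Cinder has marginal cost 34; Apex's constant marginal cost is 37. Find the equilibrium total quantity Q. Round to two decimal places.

Orion's profit: π_O = (104 - Q)q_O - (12q_O). Setting ∂π_O/∂q_O = 0: 92 - 2q_O - (q_C + q_A) = 0.
Cinder's profit: π_C = (104 - Q)q_C - (34q_C). Setting ∂π_C/∂q_C = 0: 70 - 2q_C - (q_O + q_A) = 0.
Apex's first-order condition: 67 - 2q_A - (q_O + q_C) = 0.
Adding the 3 first-order conditions: 229 − 4Q = 0, so Q = 229/4.
Back-substituting: q_O = (92 − 229/4) = 139/4, q_C = (70 − 229/4) = 51/4, q_A = (67 − 229/4) = 39/4.
Total output Q = 139/4 + 51/4 + 39/4 = 229/4.

57.25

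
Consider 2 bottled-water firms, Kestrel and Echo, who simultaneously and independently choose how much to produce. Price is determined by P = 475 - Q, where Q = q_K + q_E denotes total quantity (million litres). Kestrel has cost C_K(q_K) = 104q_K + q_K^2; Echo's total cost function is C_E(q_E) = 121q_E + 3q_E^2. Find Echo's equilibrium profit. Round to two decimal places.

4545.37

Kestrel's profit: π_K = (475 - Q)q_K - (104q_K + q_K²). Setting ∂π_K/∂q_K = 0: 371 - 4q_K - (q_E) = 0.
Echo's profit: π_E = (475 - Q)q_E - (121q_E + 3q_E²). Setting ∂π_E/∂q_E = 0: 354 - 8q_E - (q_K) = 0.
Rearranging gives the reaction functions q_K = (371 - q_E)/4 and q_E = (354 - q_K)/8.
Solving the pair: q_K = 84.3226, q_E = 1045/31.
Price P = 475 - 118.0323 = 356.9677.
Echo's profit: 356.9677·(1045/31) - 121·(1045/31) - 3(1045/31)² = 4545.3694.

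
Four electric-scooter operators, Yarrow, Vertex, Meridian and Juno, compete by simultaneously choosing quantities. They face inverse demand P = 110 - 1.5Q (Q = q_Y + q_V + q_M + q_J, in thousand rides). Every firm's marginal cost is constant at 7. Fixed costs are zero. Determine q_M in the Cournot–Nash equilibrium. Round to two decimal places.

A representative firm's profit is π_i = q_i(110 - 1.5Q) - 7q_i.
Setting ∂π_i/∂q_i = 0 with rivals' quantities fixed: 103 - 3q_i - (3/2)·Σ_{j≠i} q_j = 0.
By symmetry each firm produces the same amount; substituting Σ_{j≠i} q_j = 3q_i yields q_i = 103/(15/2) = 206/15.

13.73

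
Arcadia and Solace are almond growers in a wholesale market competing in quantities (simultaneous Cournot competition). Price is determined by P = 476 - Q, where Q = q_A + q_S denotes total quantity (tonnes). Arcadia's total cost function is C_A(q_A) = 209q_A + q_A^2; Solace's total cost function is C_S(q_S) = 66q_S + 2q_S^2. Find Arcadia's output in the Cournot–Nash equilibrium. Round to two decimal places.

51.83

Arcadia's profit: π_A = (476 - Q)q_A - (209q_A + q_A²). Setting ∂π_A/∂q_A = 0: 267 - 4q_A - (q_S) = 0.
Solace's profit: π_S = (476 - Q)q_S - (66q_S + 2q_S²). Setting ∂π_S/∂q_S = 0: 410 - 6q_S - (q_A) = 0.
Rearranging gives the reaction functions q_A = (267 - q_S)/4 and q_S = (410 - q_A)/6.
Solving the pair: q_A = 1192/23, q_S = 1373/23.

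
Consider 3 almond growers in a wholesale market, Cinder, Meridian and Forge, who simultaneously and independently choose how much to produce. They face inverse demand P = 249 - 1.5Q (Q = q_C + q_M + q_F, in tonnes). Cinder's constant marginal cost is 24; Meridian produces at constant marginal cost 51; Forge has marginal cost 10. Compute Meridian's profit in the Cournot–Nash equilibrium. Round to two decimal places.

704.17

Cinder's profit: π_C = (249 - 1.5Q)q_C - (24q_C). Setting ∂π_C/∂q_C = 0: 225 - 3q_C - (3/2)(q_M + q_F) = 0.
Meridian's profit: π_M = (249 - 1.5Q)q_M - (51q_M). Setting ∂π_M/∂q_M = 0: 198 - 3q_M - (3/2)(q_C + q_F) = 0.
Forge's first-order condition: 239 - 3q_F - (3/2)(q_C + q_M) = 0.
Adding the 3 conditions: 662 − 3Q − 3Q = 0, i.e. Q = 331/3.
Back-substituting: q_C = (225 − 331/2)/(3/2) = 119/3, q_M = (198 − 331/2)/(3/2) = 65/3, q_F = (239 − 331/2)/(3/2) = 49.
Price P = 249 - (3/2)·(331/3) = 167/2.
Meridian's profit: (167/2 - 51)·(65/3) = 704.1667.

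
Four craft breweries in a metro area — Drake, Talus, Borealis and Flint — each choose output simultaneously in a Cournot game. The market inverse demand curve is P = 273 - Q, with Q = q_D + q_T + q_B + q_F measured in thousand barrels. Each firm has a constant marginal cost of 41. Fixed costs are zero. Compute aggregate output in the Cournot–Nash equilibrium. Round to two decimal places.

A representative firm's profit is π_i = q_i(273 - Q) - 41q_i.
Setting ∂π_i/∂q_i = 0 with rivals' quantities fixed: 232 - 2q_i - Σ_{j≠i} q_j = 0.
By symmetry each firm produces the same amount; substituting Σ_{j≠i} q_j = 3q_i yields q_i = 232/5.
Total output Q = 232/5 + 232/5 + 232/5 + 232/5 = 928/5.

185.60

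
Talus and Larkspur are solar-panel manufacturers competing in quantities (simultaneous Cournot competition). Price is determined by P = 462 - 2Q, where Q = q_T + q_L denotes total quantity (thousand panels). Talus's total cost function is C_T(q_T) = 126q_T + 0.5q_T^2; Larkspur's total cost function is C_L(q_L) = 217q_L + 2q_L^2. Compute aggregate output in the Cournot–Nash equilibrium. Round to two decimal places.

Talus's profit: π_T = (462 - 2Q)q_T - (126q_T + (1/2)q_T²). Setting ∂π_T/∂q_T = 0: 336 - 5q_T - 2(q_L) = 0.
Larkspur's first-order condition: 245 - 8q_L - 2(q_T) = 0.
Rearranging gives the reaction functions q_T = (336 - 2q_L)/5 and q_L = (245 - 2q_T)/8.
Substituting one into the other gives q_T = 1099/18 and q_L = 553/36.
Total output Q = 1099/18 + 553/36 = 917/12.

76.42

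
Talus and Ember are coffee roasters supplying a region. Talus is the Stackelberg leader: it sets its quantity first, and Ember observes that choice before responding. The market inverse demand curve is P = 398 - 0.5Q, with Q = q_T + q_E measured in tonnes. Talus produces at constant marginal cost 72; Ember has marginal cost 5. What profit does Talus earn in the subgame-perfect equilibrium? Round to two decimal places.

Solve by backward induction. Given q_T, the follower Ember maximises π_E = (398 - (1/2)q_T - (1/2)q_E)q_E - 5q_E.
∂π_E/∂q_E = 393 - (1/2)q_T - q_E = 0 gives the reaction function q_E = (393 - (1/2)q_T).
The leader anticipates this reaction. Substituting into P = 398 - 0.5Q gives P = 403/2 - (1/4)q_T, so π_T = (403/2 - (1/4)q_T)q_T - 72q_T.
The leader's first-order condition 259/2 - (1/2)q_T = 0 yields q_T = 259.
Then q_E = (393 - (1/2)·259) = 527/2.
Price P = 398 - (1/2)·(1045/2) = 547/4.
Talus's profit: (547/4 - 72)·259 = 16770.2500.

16770.25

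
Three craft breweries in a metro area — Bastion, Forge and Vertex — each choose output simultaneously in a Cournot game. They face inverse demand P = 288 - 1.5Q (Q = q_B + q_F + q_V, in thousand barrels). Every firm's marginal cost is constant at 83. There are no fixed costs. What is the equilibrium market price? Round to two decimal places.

A representative firm's profit is π_i = q_i(288 - 1.5Q) - 83q_i.
First-order condition (treating rivals' output as given): 205 - 3q_i - (3/2)·Σ_{j≠i} q_j = 0.
With identical firms every q_j equals q_i, so Σ_{j≠i} q_j = 2q_i and 205 = 6q_i, giving q_i = 205/6.
Total output Q = 205/2, so price P = 288 - (3/2)·(205/2) = 537/4.

134.25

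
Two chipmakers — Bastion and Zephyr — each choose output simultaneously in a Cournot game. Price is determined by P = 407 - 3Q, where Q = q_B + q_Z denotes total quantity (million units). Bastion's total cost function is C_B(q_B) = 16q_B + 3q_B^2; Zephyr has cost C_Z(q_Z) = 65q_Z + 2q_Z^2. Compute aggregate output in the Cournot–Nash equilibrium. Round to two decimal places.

Bastion's profit: π_B = (407 - 3Q)q_B - (16q_B + 3q_B²). Setting ∂π_B/∂q_B = 0: 391 - 12q_B - 3(q_Z) = 0.
Zephyr's profit: π_Z = (407 - 3Q)q_Z - (65q_Z + 2q_Z²). Setting ∂π_Z/∂q_Z = 0: 342 - 10q_Z - 3(q_B) = 0.
Best responses: q_B = (391 - 3q_Z)/12, q_Z = (342 - 3q_B)/10.
Solving the pair: q_B = 25.9820, q_Z = 977/37.
Total output Q = 25.9820 + 977/37 = 52.3874.

52.39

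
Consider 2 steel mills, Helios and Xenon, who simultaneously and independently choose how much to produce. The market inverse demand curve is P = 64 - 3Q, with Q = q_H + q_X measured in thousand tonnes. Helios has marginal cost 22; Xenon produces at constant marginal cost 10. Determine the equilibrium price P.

32

Helios's profit: π_H = (64 - 3Q)q_H - (22q_H). Setting ∂π_H/∂q_H = 0: 42 - 6q_H - 3(q_X) = 0.
Xenon's first-order condition: 54 - 6q_X - 3(q_H) = 0.
So q_H = (42 - 3q_X)/6 and q_X = (54 - 3q_H)/6.
Solving the pair: q_H = 10/3, q_X = 22/3.
Total output Q = 32/3, so price P = 64 - 3·(32/3) = 32.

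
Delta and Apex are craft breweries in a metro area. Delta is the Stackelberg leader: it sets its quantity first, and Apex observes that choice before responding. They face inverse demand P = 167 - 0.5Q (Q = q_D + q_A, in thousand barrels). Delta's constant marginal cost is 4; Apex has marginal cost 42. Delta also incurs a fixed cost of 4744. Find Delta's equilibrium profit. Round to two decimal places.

Solve by backward induction. Given q_D, the follower Apex maximises π_A = (167 - (1/2)q_D - (1/2)q_A)q_A - 42q_A.
∂π_A/∂q_A = 125 - (1/2)q_D - q_A = 0 gives the reaction function q_A = (125 - (1/2)q_D).
The leader anticipates this reaction. Substituting into P = 167 - 0.5Q gives P = 209/2 - (1/4)q_D, so π_D = (209/2 - (1/4)q_D)q_D - 4q_D.
Leader FOC: 201/2 - (1/2)q_D = 0, so q_D = 201.
Then q_A = (125 - (1/2)·201) = 49/2.
Price P = 167 - (1/2)·(451/2) = 217/4.
Delta's profit: (217/4 - 4)·201 - 4744 = 5356.2500.

5356.25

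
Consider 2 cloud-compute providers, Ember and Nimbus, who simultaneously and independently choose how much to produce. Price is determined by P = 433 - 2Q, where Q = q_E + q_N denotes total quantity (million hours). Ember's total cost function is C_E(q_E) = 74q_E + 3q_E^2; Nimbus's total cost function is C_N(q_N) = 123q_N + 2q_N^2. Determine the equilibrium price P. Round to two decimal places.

311.05

Ember's profit: π_E = (433 - 2Q)q_E - (74q_E + 3q_E²). Setting ∂π_E/∂q_E = 0: 359 - 10q_E - 2(q_N) = 0.
Nimbus's first-order condition: 310 - 8q_N - 2(q_E) = 0.
Rearranging gives the reaction functions q_E = (359 - 2q_N)/10 and q_N = (310 - 2q_E)/8.
Substituting one into the other gives q_E = 563/19 and q_N = 1191/38.
Total output Q = 60.9737, so price P = 433 - 2·60.9737 = 311.0526.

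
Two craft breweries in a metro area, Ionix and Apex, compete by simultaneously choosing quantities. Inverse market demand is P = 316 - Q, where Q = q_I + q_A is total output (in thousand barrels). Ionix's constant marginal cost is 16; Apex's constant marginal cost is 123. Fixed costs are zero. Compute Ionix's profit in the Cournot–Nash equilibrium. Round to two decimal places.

18405.44

Ionix's profit: π_I = (316 - Q)q_I - (16q_I). Setting ∂π_I/∂q_I = 0: 300 - 2q_I - (q_A) = 0.
Apex's first-order condition: 193 - 2q_A - (q_I) = 0.
Rearranging gives the reaction functions q_I = (300 - q_A)/2 and q_A = (193 - q_I)/2.
Substituting one into the other gives q_I = 407/3 and q_A = 86/3.
Price P = 316 - 493/3 = 455/3.
Ionix's profit: (455/3 - 16)·(407/3) = 18405.4444.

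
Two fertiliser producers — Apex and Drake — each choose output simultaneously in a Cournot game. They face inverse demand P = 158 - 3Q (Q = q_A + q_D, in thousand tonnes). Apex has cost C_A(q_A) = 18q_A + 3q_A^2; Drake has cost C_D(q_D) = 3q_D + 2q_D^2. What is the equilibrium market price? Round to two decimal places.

Apex's profit: π_A = (158 - 3Q)q_A - (18q_A + 3q_A²). Setting ∂π_A/∂q_A = 0: 140 - 12q_A - 3(q_D) = 0.
Drake's profit: π_D = (158 - 3Q)q_D - (3q_D + 2q_D²). Setting ∂π_D/∂q_D = 0: 155 - 10q_D - 3(q_A) = 0.
Best responses: q_A = (140 - 3q_D)/12, q_D = (155 - 3q_A)/10.
Solving the pair: q_A = 935/111, q_D = 480/37.
Total output Q = 21.3964, so price P = 158 - 3·21.3964 = 93.8108.

93.81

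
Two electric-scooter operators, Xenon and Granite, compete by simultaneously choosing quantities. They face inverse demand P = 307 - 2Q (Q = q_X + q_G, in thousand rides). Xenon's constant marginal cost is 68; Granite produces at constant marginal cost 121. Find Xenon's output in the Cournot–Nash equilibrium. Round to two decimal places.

48.67

Xenon's profit: π_X = (307 - 2Q)q_X - (68q_X). Setting ∂π_X/∂q_X = 0: 239 - 4q_X - 2(q_G) = 0.
Granite's first-order condition: 186 - 4q_G - 2(q_X) = 0.
Best responses: q_X = (239 - 2q_G)/4, q_G = (186 - 2q_X)/4.
Substituting one into the other gives q_X = 146/3 and q_G = 133/6.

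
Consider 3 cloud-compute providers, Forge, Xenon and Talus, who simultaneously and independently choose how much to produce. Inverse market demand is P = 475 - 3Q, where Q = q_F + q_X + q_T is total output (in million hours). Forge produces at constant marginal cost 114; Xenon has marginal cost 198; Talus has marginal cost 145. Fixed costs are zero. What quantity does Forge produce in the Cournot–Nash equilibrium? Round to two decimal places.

39.67

Forge's profit: π_F = (475 - 3Q)q_F - (114q_F). Setting ∂π_F/∂q_F = 0: 361 - 6q_F - 3(q_X + q_T) = 0.
Xenon's profit: π_X = (475 - 3Q)q_X - (198q_X). Setting ∂π_X/∂q_X = 0: 277 - 6q_X - 3(q_F + q_T) = 0.
Talus's profit: π_T = (475 - 3Q)q_T - (145q_T). Setting ∂π_T/∂q_T = 0: 330 - 6q_T - 3(q_F + q_X) = 0.
Adding the 3 conditions: 968 − 6Q − 6Q = 0, i.e. Q = 242/3.
Back-substituting: q_F = (361 − 242)/3 = 119/3, q_X = (277 − 242)/3 = 35/3, q_T = (330 − 242)/3 = 88/3.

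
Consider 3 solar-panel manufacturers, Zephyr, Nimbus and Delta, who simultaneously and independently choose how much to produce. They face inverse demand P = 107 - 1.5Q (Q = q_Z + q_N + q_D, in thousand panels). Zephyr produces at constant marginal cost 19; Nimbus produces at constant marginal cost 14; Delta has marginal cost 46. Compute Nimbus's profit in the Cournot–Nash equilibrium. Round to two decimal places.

704.17

Zephyr's profit: π_Z = (107 - 1.5Q)q_Z - (19q_Z). Setting ∂π_Z/∂q_Z = 0: 88 - 3q_Z - (3/2)(q_N + q_D) = 0.
Nimbus's first-order condition: 93 - 3q_N - (3/2)(q_Z + q_D) = 0.
Delta's first-order condition: 61 - 3q_D - (3/2)(q_Z + q_N) = 0.
Adding the 3 conditions: 242 − 3Q − 3Q = 0, i.e. Q = 121/3.
Back-substituting: q_Z = (88 − 121/2)/(3/2) = 55/3, q_N = (93 − 121/2)/(3/2) = 65/3, q_D = (61 − 121/2)/(3/2) = 1/3.
Price P = 107 - (3/2)·(121/3) = 93/2.
Nimbus's profit: (93/2 - 14)·(65/3) = 704.1667.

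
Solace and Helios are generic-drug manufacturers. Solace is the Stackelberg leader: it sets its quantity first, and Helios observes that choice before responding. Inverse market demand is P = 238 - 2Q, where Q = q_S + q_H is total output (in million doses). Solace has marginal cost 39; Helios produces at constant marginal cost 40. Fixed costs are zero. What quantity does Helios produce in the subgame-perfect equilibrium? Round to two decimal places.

Solve by backward induction. Given q_S, the follower Helios maximises π_H = (238 - 2q_S - 2q_H)q_H - 40q_H.
∂π_H/∂q_H = 198 - 2q_S - 4q_H = 0 gives the reaction function q_H = (198 - 2q_S)/4.
Solace substitutes q_H(q_S) into its own profit: π_S = q_S(238 - 2q_S - (198 - 2q_S)/2) - 39q_S = (139 - q_S)q_S - 39q_S.
Maximising: ∂π_S/∂q_S = 100 - 2q_S = 0, giving q_S = 50.
Then q_H = (198 - 2·50)/4 = 49/2.

24.50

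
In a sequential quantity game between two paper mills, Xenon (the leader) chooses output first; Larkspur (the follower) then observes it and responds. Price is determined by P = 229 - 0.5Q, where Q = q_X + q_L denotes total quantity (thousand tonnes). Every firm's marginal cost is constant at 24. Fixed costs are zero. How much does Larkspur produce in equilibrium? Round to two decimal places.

Solve by backward induction. Given q_X, the follower Larkspur maximises π_L = (229 - (1/2)q_X - (1/2)q_L)q_L - 24q_L.
∂π_L/∂q_L = 205 - (1/2)q_X - q_L = 0 gives the reaction function q_L = (205 - (1/2)q_X).
Xenon substitutes q_L(q_X) into its own profit: π_X = q_X(229 - (1/2)q_X - (205 - (1/2)q_X)/2) - 24q_X = (253/2 - (1/4)q_X)q_X - 24q_X.
The leader's first-order condition 205/2 - (1/2)q_X = 0 yields q_X = 205.
Then q_L = (205 - (1/2)·205) = 205/2.

102.50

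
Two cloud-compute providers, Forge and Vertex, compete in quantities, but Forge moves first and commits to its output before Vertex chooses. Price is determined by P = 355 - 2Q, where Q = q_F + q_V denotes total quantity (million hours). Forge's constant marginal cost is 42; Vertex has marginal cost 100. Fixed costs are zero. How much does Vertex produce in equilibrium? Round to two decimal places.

Solve by backward induction. Given q_F, the follower Vertex maximises π_V = (355 - 2q_F - 2q_V)q_V - 100q_V.
Setting the follower's marginal profit to zero, 255 - 2q_F - 4q_V = 0, i.e. q_V = (255 - 2q_F)/4.
Forge substitutes q_V(q_F) into its own profit: π_F = q_F(355 - 2q_F - (255 - 2q_F)/2) - 42q_F = (455/2 - q_F)q_F - 42q_F.
Maximising: ∂π_F/∂q_F = 371/2 - 2q_F = 0, giving q_F = 371/4.
Then q_V = (255 - 2·(371/4))/4 = 139/8.

17.38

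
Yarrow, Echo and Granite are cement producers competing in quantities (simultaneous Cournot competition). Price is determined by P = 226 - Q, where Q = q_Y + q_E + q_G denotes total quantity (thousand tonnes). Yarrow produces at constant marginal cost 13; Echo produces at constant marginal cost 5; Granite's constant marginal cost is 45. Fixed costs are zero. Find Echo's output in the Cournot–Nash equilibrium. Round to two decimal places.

Yarrow's profit: π_Y = (226 - Q)q_Y - (13q_Y). Setting ∂π_Y/∂q_Y = 0: 213 - 2q_Y - (q_E + q_G) = 0.
Echo's profit: π_E = (226 - Q)q_E - (5q_E). Setting ∂π_E/∂q_E = 0: 221 - 2q_E - (q_Y + q_G) = 0.
Granite's first-order condition: 181 - 2q_G - (q_Y + q_E) = 0.
Summing all 3 equations gives 615 − 4Q = 0, hence Q = 615/4.
Back-substituting: q_Y = (213 − 615/4) = 237/4, q_E = (221 − 615/4) = 269/4, q_G = (181 − 615/4) = 109/4.

67.25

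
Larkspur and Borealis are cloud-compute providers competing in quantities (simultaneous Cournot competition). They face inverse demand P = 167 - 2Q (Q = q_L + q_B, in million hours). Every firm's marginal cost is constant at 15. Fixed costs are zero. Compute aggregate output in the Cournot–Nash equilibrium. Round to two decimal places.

Each firm earns π_i = (167 - 2Q)q_i - 15q_i.
Setting ∂π_i/∂q_i = 0 with rivals' quantities fixed: 152 - 4q_i - 2q_j = 0.
By symmetry each firm produces the same amount; substituting q_j = q_i yields q_i = 152/6 = 76/3.
Total output Q = 76/3 + 76/3 = 152/3.

50.67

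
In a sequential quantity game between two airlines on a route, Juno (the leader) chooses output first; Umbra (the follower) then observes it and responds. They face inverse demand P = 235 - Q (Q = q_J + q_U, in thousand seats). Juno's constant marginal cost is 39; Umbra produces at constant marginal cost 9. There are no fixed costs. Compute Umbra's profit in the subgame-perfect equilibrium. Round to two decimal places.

The follower Umbra best-responds to any q_J: π_U = (235 - Q)q_U - 9q_U.
Setting the follower's marginal profit to zero, 226 - q_J - 2q_U = 0, i.e. q_U = (226 - q_J)/2.
Juno substitutes q_U(q_J) into its own profit: π_J = q_J(235 - q_J - (226 - q_J)/2) - 39q_J = (122 - (1/2)q_J)q_J - 39q_J.
Leader FOC: 83 - q_J = 0, so q_J = 83.
Then q_U = (226 - 83)/2 = 143/2.
Price P = 235 - 309/2 = 161/2.
Umbra's profit: (161/2 - 9)·(143/2) = 5112.2500.

5112.25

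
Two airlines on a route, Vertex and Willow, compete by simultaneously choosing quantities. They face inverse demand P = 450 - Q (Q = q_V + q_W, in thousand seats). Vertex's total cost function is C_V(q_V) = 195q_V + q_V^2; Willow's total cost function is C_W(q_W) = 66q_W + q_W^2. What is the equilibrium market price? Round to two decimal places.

Vertex's profit: π_V = (450 - Q)q_V - (195q_V + q_V²). Setting ∂π_V/∂q_V = 0: 255 - 4q_V - (q_W) = 0.
Willow's profit: π_W = (450 - Q)q_W - (66q_W + q_W²). Setting ∂π_W/∂q_W = 0: 384 - 4q_W - (q_V) = 0.
Best responses: q_V = (255 - q_W)/4, q_W = (384 - q_V)/4.
Solving the pair: q_V = 212/5, q_W = 427/5.
Total output Q = 639/5, so price P = 450 - 639/5 = 1611/5.

322.20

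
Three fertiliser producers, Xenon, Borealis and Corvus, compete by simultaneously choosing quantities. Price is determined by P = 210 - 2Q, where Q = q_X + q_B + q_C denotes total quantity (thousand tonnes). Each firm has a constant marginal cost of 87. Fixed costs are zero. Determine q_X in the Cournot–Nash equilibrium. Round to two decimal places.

15.38

Each firm earns π_i = (210 - 2Q)q_i - 87q_i.
Setting ∂π_i/∂q_i = 0 with rivals' quantities fixed: 123 - 4q_i - 2·Σ_{j≠i} q_j = 0.
With identical firms every q_j equals q_i, so Σ_{j≠i} q_j = 2q_i and 123 = 8q_i, giving q_i = 123/8.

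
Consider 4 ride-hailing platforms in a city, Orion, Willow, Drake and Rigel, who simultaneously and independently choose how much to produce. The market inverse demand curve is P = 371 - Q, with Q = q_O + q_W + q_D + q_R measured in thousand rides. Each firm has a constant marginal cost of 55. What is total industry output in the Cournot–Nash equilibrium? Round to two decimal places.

252.80

Each firm earns π_i = (371 - Q)q_i - 55q_i.
First-order condition (treating rivals' output as given): 316 - 2q_i - Σ_{j≠i} q_j = 0.
By symmetry each firm produces the same amount; substituting Σ_{j≠i} q_j = 3q_i yields q_i = 316/5.
Total output Q = 316/5 + 316/5 + 316/5 + 316/5 = 1264/5.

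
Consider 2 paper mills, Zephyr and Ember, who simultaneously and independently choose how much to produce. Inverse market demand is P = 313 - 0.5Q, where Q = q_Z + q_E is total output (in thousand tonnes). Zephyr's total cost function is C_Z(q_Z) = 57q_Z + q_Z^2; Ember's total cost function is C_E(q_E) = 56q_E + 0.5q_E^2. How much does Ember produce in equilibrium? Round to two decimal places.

111.83

Zephyr's profit: π_Z = (313 - 0.5Q)q_Z - (57q_Z + q_Z²). Setting ∂π_Z/∂q_Z = 0: 256 - 3q_Z - (1/2)(q_E) = 0.
Ember's first-order condition: 257 - 2q_E - (1/2)(q_Z) = 0.
Best responses: q_Z = (256 - (1/2)q_E)/3, q_E = (257 - (1/2)q_Z)/2.
Substituting one into the other gives q_Z = 1534/23 and q_E = 111.8261.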